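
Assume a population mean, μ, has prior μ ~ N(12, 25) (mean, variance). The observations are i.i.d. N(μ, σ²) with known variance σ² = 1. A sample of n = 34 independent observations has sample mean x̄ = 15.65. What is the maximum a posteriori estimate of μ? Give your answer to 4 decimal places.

μ̂_MAP = 15.6457

n = 34, x̄ = 15.65.
For a Normal prior and Normal likelihood with known variance, the posterior is Normal; its mode equals its mean, the precision-weighted average.
Prior precision 1/σ₀² = 1/25 = 0.04; data precision n/σ² = 34/1 = 34.
μ̂ = (0.04·12 + 34·15.65) / (0.04 + 34) = 532.58/34.04 = 26629/1702 ≈ 15.6457.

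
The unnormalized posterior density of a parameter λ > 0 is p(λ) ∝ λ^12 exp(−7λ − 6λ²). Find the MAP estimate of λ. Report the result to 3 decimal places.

λ̂_MAP = 0.750

ℓ'(λ) = 12/λ − 7 − 12λ. Setting this to zero and multiplying by λ: 12λ² + 7λ − 12 = 0.
λ = (−7 + √(7² + 4·12·12)) / (2·12) = (−7 + √625) / 24 = (−7 + 25)/24 = 3/4.
ℓ''(λ) = −12/λ² − 12 < 0, confirming a maximum.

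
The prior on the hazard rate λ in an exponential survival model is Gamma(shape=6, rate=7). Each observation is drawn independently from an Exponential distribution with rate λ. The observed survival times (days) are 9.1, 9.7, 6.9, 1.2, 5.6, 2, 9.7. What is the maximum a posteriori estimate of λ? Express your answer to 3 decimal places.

The Exponential(rate=λ) likelihood is ∝ λ^n e^(−λΣtᵢ). Here n = 7 and Σtᵢ = 9.1 + 9.7 + 6.9 + 1.2 + 5.6 + 2 + 9.7 = 44.2.
Posterior ∝ λ^5e^(−7λ) · λ^7e^(−44.2λ) = λ^12e^(−51.2λ), i.e. Gamma(13, 51.2).
Mode = (a−1)/b = 12/51.2 ≈ 0.234.

λ̂_MAP = 0.234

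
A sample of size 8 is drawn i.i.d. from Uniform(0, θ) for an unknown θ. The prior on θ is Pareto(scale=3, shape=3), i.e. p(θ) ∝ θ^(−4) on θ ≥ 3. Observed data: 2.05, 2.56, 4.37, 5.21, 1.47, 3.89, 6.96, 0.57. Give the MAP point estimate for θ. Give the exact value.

θ̂_MAP = 6.96

The Uniform(0, θ) likelihood is θ^(−n) for θ ≥ max(xᵢ), zero otherwise. Here max(xᵢ) = 6.96.
Posterior ∝ θ^(−4) · θ^(−8) = θ^(−12) on θ ≥ max(3, 6.96) = 6.96.
This density is strictly decreasing in θ, so the posterior mode lies at the lower boundary of the support.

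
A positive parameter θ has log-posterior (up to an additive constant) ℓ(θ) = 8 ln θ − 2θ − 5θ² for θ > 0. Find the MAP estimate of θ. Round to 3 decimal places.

ℓ'(θ) = 8/θ − 2 − 10θ. Setting this to zero and multiplying by θ: 10θ² + 2θ − 8 = 0.
θ = (−2 + √(2² + 4·10·8)) / (2·10) = (−2 + √324) / 20 = (−2 + 18)/20 = 4/5.
ℓ''(θ) = −8/θ² − 10 < 0, confirming a maximum.

θ̂_MAP = 0.800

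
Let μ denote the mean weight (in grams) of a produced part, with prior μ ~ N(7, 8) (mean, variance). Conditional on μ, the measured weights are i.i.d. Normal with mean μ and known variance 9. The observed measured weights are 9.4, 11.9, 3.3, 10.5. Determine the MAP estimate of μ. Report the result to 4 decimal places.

n = 4; x̄ = (9.4 + 11.9 + 3.3 + 10.5)/4 = 35.1/4 = 8.775.
For a Normal prior and Normal likelihood with known variance, the posterior is Normal; its mode equals its mean, the precision-weighted average.
Prior precision 1/σ₀² = 1/8 = 0.125; data precision n/σ² = 4/9.
μ̂ = (0.125·7 + (4/9)·8.775) / (0.125 + 4/9) = 4.775/(41/72) = 1719/205 ≈ 8.3854.

μ̂_MAP = 8.3854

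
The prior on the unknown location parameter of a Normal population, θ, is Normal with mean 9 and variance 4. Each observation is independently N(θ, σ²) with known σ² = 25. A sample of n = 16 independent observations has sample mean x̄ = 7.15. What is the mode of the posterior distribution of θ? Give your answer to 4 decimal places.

θ̂_MAP = 7.6697

n = 16, x̄ = 7.15.
For a Normal prior and Normal likelihood with known variance, the posterior is Normal; its mode equals its mean, the precision-weighted average.
Prior precision 1/σ₀² = 1/4 = 0.25; data precision n/σ² = 16/25 = 0.64.
θ̂ = (0.25·9 + 0.64·7.15) / (0.25 + 0.64) = 6.826/0.89 = 3413/445 ≈ 7.6697.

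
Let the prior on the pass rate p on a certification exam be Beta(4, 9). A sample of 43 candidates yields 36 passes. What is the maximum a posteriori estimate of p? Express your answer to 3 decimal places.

p̂_MAP = 0.722

Prior: Beta(4, 9).
Data: 36 successes in 43 trials. The binomial likelihood contributes p^36(1−p)^7, so the posterior is Beta(4+36, 9+7) = Beta(40, 16).
For Beta(a, b) with a, b > 1 the mode is (a−1)/(a+b−2) = 39/54 ≈ 0.722.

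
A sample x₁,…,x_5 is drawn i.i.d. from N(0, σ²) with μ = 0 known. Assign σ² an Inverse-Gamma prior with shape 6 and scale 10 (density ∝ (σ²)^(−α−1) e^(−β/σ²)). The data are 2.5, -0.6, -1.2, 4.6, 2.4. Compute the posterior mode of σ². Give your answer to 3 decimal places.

σ̂²_MAP = 2.893

Sum of squared deviations about the known mean: SS = (2.5−0)² + (-0.6−0)² + (-1.2−0)² + (4.6−0)² + (2.4−0)² = 34.97.
The Normal likelihood contributes (σ²)^(−n/2) exp(−SS/(2σ²)), so the posterior is Inverse-Gamma(α + n/2, β + SS/2) = Inverse-Gamma(8.5, 27.485).
The mode of Inverse-Gamma(a, b) is b/(a+1) = 27.485/9.5 ≈ 2.893.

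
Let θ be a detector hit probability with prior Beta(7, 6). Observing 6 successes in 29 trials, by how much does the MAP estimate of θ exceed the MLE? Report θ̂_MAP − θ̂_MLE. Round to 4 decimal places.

MAP − MLE = 0.0931

Posterior is Beta(13, 29); MAP = (13−1)/(42−2) = 12/40 ≈ 0.30000.
MLE ignores the prior: θ̂_MLE = k/n = 6/29 ≈ 0.20690.
Difference = 12/40 − 6/29 = 27/290 ≈ 0.0931.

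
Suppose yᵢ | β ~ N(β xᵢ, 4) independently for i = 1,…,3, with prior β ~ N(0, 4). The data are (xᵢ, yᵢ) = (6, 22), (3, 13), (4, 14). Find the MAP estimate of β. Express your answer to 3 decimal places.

log p(β | y) = −Σ(yᵢ − βxᵢ)²/(2·4) − β²/(2·4) + const.
Setting the derivative to zero: Σxᵢ(yᵢ − βxᵢ)/4 − β/4 = 0, so β = Σxᵢyᵢ / (Σxᵢ² + σ²/τ²).
Σxᵢyᵢ = 6·22 + 3·13 + 4·14 = 227; Σxᵢ² = 61; σ²/τ² = 1.
β̂_MAP = 227 / (61 + 1) = 227/62 ≈ 3.661.

β̂_MAP = 3.661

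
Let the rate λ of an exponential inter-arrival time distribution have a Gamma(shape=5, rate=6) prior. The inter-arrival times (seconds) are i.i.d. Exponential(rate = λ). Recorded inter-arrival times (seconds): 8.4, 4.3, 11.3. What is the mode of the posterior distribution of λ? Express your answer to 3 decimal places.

The Exponential(rate=λ) likelihood is ∝ λ^n e^(−λΣtᵢ). Here n = 3 and Σtᵢ = 8.4 + 4.3 + 11.3 = 24.
Posterior ∝ λ^4e^(−6λ) · λ^3e^(−24λ) = λ^7e^(−30λ), i.e. Gamma(8, 30).
Mode = (a−1)/b = 7/30 ≈ 0.233.

λ̂_MAP = 0.233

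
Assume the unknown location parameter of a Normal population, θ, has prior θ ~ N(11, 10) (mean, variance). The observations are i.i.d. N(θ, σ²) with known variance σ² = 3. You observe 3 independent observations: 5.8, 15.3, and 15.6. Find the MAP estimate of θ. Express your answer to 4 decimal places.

n = 3; x̄ = (5.8 + 15.3 + 15.6)/3 = 36.7/3 = 367/30 ≈ 12.2333.
For a Normal prior and Normal likelihood with known variance, the posterior is Normal; its mode equals its mean, the precision-weighted average.
Prior precision 1/σ₀² = 1/10 = 0.1; data precision n/σ² = 3/3 = 1.
θ̂ = (0.1·11 + 1·(367/30)) / (0.1 + 1) = (40/3)/1.1 = 400/33 ≈ 12.1212.

θ̂_MAP = 12.1212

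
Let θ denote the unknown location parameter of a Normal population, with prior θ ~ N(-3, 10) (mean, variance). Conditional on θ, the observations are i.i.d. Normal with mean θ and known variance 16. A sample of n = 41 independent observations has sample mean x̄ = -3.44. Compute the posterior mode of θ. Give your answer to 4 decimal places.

n = 41, x̄ = -3.44.
For a Normal prior and Normal likelihood with known variance, the posterior is Normal; its mode equals its mean, the precision-weighted average.
Prior precision 1/σ₀² = 1/10 = 0.1; data precision n/σ² = 41/16 = 2.5625.
θ̂ = (0.1·(-3) + 2.5625·(-3.44)) / (0.1 + 2.5625) = (-9.115)/2.6625 = -3646/1065 ≈ -3.4235.

θ̂_MAP = -3.4235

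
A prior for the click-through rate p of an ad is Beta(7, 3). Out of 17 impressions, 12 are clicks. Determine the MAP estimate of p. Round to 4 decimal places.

p̂_MAP = 0.7200

Prior: Beta(7, 3).
Data: 12 successes in 17 trials. The binomial likelihood contributes p^12(1−p)^5, so the posterior is Beta(7+12, 3+5) = Beta(19, 8).
For Beta(a, b) with a, b > 1 the mode is (a−1)/(a+b−2) = 18/25 ≈ 0.7200.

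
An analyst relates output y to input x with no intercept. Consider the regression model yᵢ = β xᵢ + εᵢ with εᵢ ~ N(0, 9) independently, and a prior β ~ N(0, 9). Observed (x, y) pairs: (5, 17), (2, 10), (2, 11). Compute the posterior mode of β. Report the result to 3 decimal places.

β̂_MAP = 3.735

log p(β | y) = −Σ(yᵢ − βxᵢ)²/(2·9) − β²/(2·9) + const.
Setting the derivative to zero: Σxᵢ(yᵢ − βxᵢ)/9 − β/9 = 0, so β = Σxᵢyᵢ / (Σxᵢ² + σ²/τ²).
Σxᵢyᵢ = 5·17 + 2·10 + 2·11 = 127; Σxᵢ² = 33; σ²/τ² = 1.
β̂_MAP = 127 / (33 + 1) = 127/34 ≈ 3.735.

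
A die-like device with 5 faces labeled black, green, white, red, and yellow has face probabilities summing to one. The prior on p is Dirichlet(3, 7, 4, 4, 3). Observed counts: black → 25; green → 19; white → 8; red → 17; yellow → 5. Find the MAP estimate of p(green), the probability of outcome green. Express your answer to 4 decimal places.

MAP estimate of p(green) = 0.2778

The posterior is Dirichlet(αᵢ + nᵢ) = Dirichlet(28, 26, 12, 21, 8).
For a Dirichlet(a₁,…,a_K) with all aᵢ > 1, the mode has j-th component (aⱼ − 1)/(Σaᵢ − K).
Here Σaᵢ = 95 and K = 5, so p(green) = (26 − 1)/(95 − 5) = 25/90 ≈ 0.2778.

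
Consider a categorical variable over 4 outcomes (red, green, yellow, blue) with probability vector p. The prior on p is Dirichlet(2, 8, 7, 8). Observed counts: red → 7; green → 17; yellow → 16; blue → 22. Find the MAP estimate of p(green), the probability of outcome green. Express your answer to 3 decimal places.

MAP estimate of p(green) = 0.289

The posterior is Dirichlet(αᵢ + nᵢ) = Dirichlet(9, 25, 23, 30).
For a Dirichlet(a₁,…,a_K) with all aᵢ > 1, the mode has j-th component (aⱼ − 1)/(Σaᵢ − K).
Here Σaᵢ = 87 and K = 4, so p(green) = (25 − 1)/(87 − 4) = 24/83 ≈ 0.289.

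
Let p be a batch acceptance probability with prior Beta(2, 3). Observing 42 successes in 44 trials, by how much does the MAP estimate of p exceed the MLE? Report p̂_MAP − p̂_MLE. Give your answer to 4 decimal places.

MAP − MLE = -0.0397

Posterior is Beta(44, 5); MAP = (44−1)/(49−2) = 43/47 ≈ 0.91489.
MLE ignores the prior: p̂_MLE = k/n = 42/44 ≈ 0.95455.
Difference = 43/47 − 42/44 = -41/1034 ≈ -0.0397.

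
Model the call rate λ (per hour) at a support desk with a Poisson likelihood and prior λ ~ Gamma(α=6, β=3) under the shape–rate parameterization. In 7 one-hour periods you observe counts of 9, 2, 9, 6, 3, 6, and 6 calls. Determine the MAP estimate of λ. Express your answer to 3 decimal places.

λ̂_MAP = 4.600

Σxᵢ = 9+2+9+6+3+6+6 = 41, with n = 7.
Posterior ∝ λ^5e^(−3λ) · λ^41e^(−7λ) = λ^46e^(−10λ), i.e. Gamma(shape=47, rate=10).
The mode of a Gamma(a, b) with a ≥ 1 (shape–rate) is (a−1)/b = 46/10 ≈ 4.600.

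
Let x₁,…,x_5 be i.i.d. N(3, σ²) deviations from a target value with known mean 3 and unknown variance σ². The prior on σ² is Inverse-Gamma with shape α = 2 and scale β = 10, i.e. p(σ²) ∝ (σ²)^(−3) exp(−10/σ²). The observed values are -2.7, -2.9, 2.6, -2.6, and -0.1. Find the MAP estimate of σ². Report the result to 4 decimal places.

Sum of squared deviations about the known mean: SS = (-2.7−3)² + (-2.9−3)² + (2.6−3)² + (-2.6−3)² + (-0.1−3)² = 108.43.
The Normal likelihood contributes (σ²)^(−n/2) exp(−SS/(2σ²)), so the posterior is Inverse-Gamma(α + n/2, β + SS/2) = Inverse-Gamma(4.5, 64.215).
The mode of Inverse-Gamma(a, b) is b/(a+1) = 64.215/5.5 ≈ 11.6755.

σ̂²_MAP = 11.6755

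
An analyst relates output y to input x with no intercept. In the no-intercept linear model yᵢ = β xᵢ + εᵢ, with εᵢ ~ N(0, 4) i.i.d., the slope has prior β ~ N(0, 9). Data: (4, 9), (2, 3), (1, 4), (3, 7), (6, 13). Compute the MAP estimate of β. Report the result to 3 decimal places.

β̂_MAP = 2.182

log p(β | y) = −Σ(yᵢ − βxᵢ)²/(2·4) − β²/(2·9) + const.
Setting the derivative to zero: Σxᵢ(yᵢ − βxᵢ)/4 − β/9 = 0, so β = Σxᵢyᵢ / (Σxᵢ² + σ²/τ²).
Σxᵢyᵢ = 4·9 + 2·3 + 1·4 + 3·7 + 6·13 = 145; Σxᵢ² = 66; σ²/τ² = 4/9.
β̂_MAP = 145 / (66 + 4/9) = 145/(598/9) = 1305/598 ≈ 2.182.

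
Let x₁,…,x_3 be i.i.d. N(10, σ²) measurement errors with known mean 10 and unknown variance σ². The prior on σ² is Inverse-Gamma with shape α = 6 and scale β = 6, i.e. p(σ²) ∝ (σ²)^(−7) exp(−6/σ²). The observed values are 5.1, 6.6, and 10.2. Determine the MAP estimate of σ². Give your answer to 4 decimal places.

σ̂²_MAP = 2.8006

Sum of squared deviations about the known mean: SS = (5.1−10)² + (6.6−10)² + (10.2−10)² = 35.61.
The Normal likelihood contributes (σ²)^(−n/2) exp(−SS/(2σ²)), so the posterior is Inverse-Gamma(α + n/2, β + SS/2) = Inverse-Gamma(7.5, 23.805).
The mode of Inverse-Gamma(a, b) is b/(a+1) = 23.805/8.5 ≈ 2.8006.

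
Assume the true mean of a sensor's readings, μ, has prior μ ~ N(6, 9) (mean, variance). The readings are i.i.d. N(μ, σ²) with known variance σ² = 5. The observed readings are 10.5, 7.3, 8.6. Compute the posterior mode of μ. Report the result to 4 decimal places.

μ̂_MAP = 8.3625

n = 3; x̄ = (10.5 + 7.3 + 8.6)/3 = 26.4/3 = 8.8.
For a Normal prior and Normal likelihood with known variance, the posterior is Normal; its mode equals its mean, the precision-weighted average.
Prior precision 1/σ₀² = 1/9; data precision n/σ² = 3/5 = 0.6.
μ̂ = ((1/9)·6 + 0.6·8.8) / (1/9 + 0.6) = (446/75)/(32/45) = 8.3625.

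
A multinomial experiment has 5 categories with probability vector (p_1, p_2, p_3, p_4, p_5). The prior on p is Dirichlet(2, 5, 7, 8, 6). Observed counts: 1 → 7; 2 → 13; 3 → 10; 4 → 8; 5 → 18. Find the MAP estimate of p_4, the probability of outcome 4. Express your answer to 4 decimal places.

MAP estimate: 0.1899

The posterior is Dirichlet(αᵢ + nᵢ) = Dirichlet(9, 18, 17, 16, 24).
For a Dirichlet(a₁,…,a_K) with all aᵢ > 1, the mode has j-th component (aⱼ − 1)/(Σaᵢ − K).
Here Σaᵢ = 84 and K = 5, so p_4 = (16 − 1)/(84 − 5) = 15/79 ≈ 0.1899.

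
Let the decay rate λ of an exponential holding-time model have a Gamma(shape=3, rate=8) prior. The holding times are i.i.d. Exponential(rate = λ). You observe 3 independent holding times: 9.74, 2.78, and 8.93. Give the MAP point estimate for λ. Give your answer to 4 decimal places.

The Exponential(rate=λ) likelihood is ∝ λ^n e^(−λΣtᵢ). Here n = 3 and Σtᵢ = 9.74 + 2.78 + 8.93 = 21.45.
Posterior ∝ λ^2e^(−8λ) · λ^3e^(−21.45λ) = λ^5e^(−29.45λ), i.e. Gamma(6, 29.45).
Mode = (a−1)/b = 5/29.45 ≈ 0.1698.

λ̂_MAP = 0.1698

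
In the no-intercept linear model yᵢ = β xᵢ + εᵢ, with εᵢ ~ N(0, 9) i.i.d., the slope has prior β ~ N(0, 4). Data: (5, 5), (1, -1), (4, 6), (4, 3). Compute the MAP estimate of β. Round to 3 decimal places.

β̂_MAP = 0.996

log p(β | y) = −Σ(yᵢ − βxᵢ)²/(2·9) − β²/(2·4) + const.
Setting the derivative to zero: Σxᵢ(yᵢ − βxᵢ)/9 − β/4 = 0, so β = Σxᵢyᵢ / (Σxᵢ² + σ²/τ²).
Σxᵢyᵢ = 5·5 + 1·(-1) + 4·6 + 4·3 = 60; Σxᵢ² = 58; σ²/τ² = 2.25.
β̂_MAP = 60 / (58 + 2.25) = 60/60.25 ≈ 0.996.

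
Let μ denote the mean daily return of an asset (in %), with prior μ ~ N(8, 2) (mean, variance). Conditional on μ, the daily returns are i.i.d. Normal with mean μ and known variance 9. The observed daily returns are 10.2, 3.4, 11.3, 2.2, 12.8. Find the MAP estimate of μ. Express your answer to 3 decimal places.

μ̂_MAP = 7.989

n = 5; x̄ = (10.2 + 3.4 + 11.3 + 2.2 + 12.8)/5 = 39.9/5 = 7.98.
For a Normal prior and Normal likelihood with known variance, the posterior is Normal; its mode equals its mean, the precision-weighted average.
Prior precision 1/σ₀² = 1/2 = 0.5; data precision n/σ² = 5/9.
μ̂ = (0.5·8 + (5/9)·7.98) / (0.5 + 5/9) = (253/30)/(19/18) = 759/95 ≈ 7.989.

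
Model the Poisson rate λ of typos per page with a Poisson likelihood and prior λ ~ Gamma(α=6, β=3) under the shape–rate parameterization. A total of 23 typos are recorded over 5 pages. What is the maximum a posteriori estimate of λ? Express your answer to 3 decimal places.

λ̂_MAP = 3.500

Σxᵢ = 23, n = 5.
Posterior ∝ λ^5e^(−3λ) · λ^23e^(−5λ) = λ^28e^(−8λ), i.e. Gamma(shape=29, rate=8).
The mode of a Gamma(a, b) with a ≥ 1 (shape–rate) is (a−1)/b = 28/8 ≈ 3.500.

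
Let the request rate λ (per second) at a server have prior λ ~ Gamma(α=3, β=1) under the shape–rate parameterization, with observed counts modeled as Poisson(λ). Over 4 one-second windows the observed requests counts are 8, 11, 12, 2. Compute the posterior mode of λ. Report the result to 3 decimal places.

Σxᵢ = 8+11+12+2 = 33, with n = 4.
Posterior ∝ λ^2e^(−1λ) · λ^33e^(−4λ) = λ^35e^(−5λ), i.e. Gamma(shape=36, rate=5).
The mode of a Gamma(a, b) with a ≥ 1 (shape–rate) is (a−1)/b = 35/5 ≈ 7.000.

λ̂_MAP = 7.000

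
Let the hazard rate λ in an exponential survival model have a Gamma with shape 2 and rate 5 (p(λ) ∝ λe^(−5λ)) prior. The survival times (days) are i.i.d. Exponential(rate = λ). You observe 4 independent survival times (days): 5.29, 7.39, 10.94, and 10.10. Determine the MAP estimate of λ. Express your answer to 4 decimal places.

The Exponential(rate=λ) likelihood is ∝ λ^n e^(−λΣtᵢ). Here n = 4 and Σtᵢ = 5.29 + 7.39 + 10.94 + 10.10 = 33.72.
Posterior ∝ λe^(−5λ) · λ^4e^(−33.72λ) = λ^5e^(−38.72λ), i.e. Gamma(6, 38.72).
Mode = (a−1)/b = 5/38.72 ≈ 0.1291.

λ̂_MAP = 0.1291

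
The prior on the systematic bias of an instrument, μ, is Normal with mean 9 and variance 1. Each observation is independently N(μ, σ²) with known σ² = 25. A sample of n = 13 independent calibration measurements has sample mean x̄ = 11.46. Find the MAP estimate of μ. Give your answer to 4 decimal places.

n = 13, x̄ = 11.46.
For a Normal prior and Normal likelihood with known variance, the posterior is Normal; its mode equals its mean, the precision-weighted average.
Prior precision 1/σ₀² = 1/1 = 1; data precision n/σ² = 13/25 = 0.52.
μ̂ = (1·9 + 0.52·11.46) / (1 + 0.52) = 14.9592/1.52 = 18699/1900 ≈ 9.8416.

μ̂_MAP = 9.8416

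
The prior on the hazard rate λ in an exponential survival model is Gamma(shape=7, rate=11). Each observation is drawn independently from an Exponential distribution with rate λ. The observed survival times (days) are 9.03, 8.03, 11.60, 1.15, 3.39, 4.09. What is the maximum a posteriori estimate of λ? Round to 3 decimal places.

The Exponential(rate=λ) likelihood is ∝ λ^n e^(−λΣtᵢ). Here n = 6 and Σtᵢ = 9.03 + 8.03 + 11.60 + 1.15 + 3.39 + 4.09 = 37.29.
Posterior ∝ λ^6e^(−11λ) · λ^6e^(−37.29λ) = λ^12e^(−48.29λ), i.e. Gamma(13, 48.29).
Mode = (a−1)/b = 12/48.29 ≈ 0.248.

λ̂_MAP = 0.248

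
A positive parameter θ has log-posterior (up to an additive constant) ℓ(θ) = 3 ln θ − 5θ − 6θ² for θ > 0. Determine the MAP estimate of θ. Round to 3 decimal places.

ℓ'(θ) = 3/θ − 5 − 12θ. Setting this to zero and multiplying by θ: 12θ² + 5θ − 3 = 0.
θ = (−5 + √(5² + 4·12·3)) / (2·12) = (−5 + √169) / 24 = (−5 + 13)/24 = 1/3.
ℓ''(θ) = −3/θ² − 12 < 0, confirming a maximum.

θ̂_MAP = 0.333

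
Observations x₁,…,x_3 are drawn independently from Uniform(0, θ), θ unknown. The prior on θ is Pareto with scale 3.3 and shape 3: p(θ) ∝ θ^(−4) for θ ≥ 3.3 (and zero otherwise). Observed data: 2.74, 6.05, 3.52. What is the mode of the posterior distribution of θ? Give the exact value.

The Uniform(0, θ) likelihood is θ^(−n) for θ ≥ max(xᵢ), zero otherwise. Here max(xᵢ) = 6.05.
Posterior ∝ θ^(−4) · θ^(−3) = θ^(−7) on θ ≥ max(3.3, 6.05) = 6.05.
This density is strictly decreasing in θ, so the posterior mode lies at the lower boundary of the support.

θ̂_MAP = 6.05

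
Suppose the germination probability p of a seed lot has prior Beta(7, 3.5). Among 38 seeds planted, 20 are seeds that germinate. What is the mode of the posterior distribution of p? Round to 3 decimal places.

Prior: Beta(7, 3.5).
Data: 20 successes in 38 trials. The binomial likelihood contributes p^20(1−p)^18, so the posterior is Beta(7+20, 3.5+18) = Beta(27, 21.5).
For Beta(a, b) with a, b > 1 the mode is (a−1)/(a+b−2) = 26/46.5 ≈ 0.559.

p̂_MAP = 0.559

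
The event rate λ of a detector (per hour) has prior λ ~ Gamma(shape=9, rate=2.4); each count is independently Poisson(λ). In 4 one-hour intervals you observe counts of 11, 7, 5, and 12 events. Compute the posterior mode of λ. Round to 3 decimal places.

λ̂_MAP = 6.719

Σxᵢ = 11+7+5+12 = 35, with n = 4.
Posterior ∝ λ^8e^(−2.4λ) · λ^35e^(−4λ) = λ^43e^(−6.4λ), i.e. Gamma(shape=44, rate=6.4).
The mode of a Gamma(a, b) with a ≥ 1 (shape–rate) is (a−1)/b = 43/6.4 ≈ 6.719.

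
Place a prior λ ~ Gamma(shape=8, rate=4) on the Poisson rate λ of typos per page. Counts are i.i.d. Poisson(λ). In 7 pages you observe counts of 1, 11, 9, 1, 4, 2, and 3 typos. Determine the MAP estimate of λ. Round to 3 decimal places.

Σxᵢ = 1+11+9+1+4+2+3 = 31, with n = 7.
Posterior ∝ λ^7e^(−4λ) · λ^31e^(−7λ) = λ^38e^(−11λ), i.e. Gamma(shape=39, rate=11).
The mode of a Gamma(a, b) with a ≥ 1 (shape–rate) is (a−1)/b = 38/11 ≈ 3.455.

λ̂_MAP = 3.455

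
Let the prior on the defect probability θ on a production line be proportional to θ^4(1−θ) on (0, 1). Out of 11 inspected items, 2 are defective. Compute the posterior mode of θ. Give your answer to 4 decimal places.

θ̂_MAP = 0.3750

The prior density ∝ θ^4(1−θ)^1 is the kernel of Beta(5, 2).
Data: 2 successes in 11 trials. The binomial likelihood contributes θ^2(1−θ)^9, so the posterior is Beta(5+2, 2+9) = Beta(7, 11).
For Beta(a, b) with a, b > 1 the mode is (a−1)/(a+b−2) = 6/16 ≈ 0.3750.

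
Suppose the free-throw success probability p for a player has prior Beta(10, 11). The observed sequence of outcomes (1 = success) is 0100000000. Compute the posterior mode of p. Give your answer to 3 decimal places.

Prior: Beta(10, 11).
Data: 1 success in 10 trials (from the sequence). The binomial likelihood contributes p(1−p)^9, so the posterior is Beta(10+1, 11+9) = Beta(11, 20).
For Beta(a, b) with a, b > 1 the mode is (a−1)/(a+b−2) = 10/29 ≈ 0.345.

p̂_MAP = 0.345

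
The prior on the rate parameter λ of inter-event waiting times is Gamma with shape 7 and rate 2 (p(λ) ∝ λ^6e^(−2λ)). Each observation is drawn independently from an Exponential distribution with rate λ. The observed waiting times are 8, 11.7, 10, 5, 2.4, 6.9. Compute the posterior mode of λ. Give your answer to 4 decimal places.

The Exponential(rate=λ) likelihood is ∝ λ^n e^(−λΣtᵢ). Here n = 6 and Σtᵢ = 8 + 11.7 + 10 + 5 + 2.4 + 6.9 = 44.
Posterior ∝ λ^6e^(−2λ) · λ^6e^(−44λ) = λ^12e^(−46λ), i.e. Gamma(13, 46).
Mode = (a−1)/b = 12/46 ≈ 0.2609.

λ̂_MAP = 0.2609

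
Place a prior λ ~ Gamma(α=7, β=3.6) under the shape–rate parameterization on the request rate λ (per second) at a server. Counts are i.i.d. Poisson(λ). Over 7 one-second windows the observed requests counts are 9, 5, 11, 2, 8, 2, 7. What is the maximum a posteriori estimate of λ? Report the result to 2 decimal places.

λ̂_MAP = 4.72

Σxᵢ = 9+5+11+2+8+2+7 = 44, with n = 7.
Posterior ∝ λ^6e^(−3.6λ) · λ^44e^(−7λ) = λ^50e^(−10.6λ), i.e. Gamma(shape=51, rate=10.6).
The mode of a Gamma(a, b) with a ≥ 1 (shape–rate) is (a−1)/b = 50/10.6 ≈ 4.72.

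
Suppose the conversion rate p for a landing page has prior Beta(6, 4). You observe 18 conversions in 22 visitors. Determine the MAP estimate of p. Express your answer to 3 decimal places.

Prior: Beta(6, 4).
Data: 18 successes in 22 trials. The binomial likelihood contributes p^18(1−p)^4, so the posterior is Beta(6+18, 4+4) = Beta(24, 8).
For Beta(a, b) with a, b > 1 the mode is (a−1)/(a+b−2) = 23/30 ≈ 0.767.

p̂_MAP = 0.767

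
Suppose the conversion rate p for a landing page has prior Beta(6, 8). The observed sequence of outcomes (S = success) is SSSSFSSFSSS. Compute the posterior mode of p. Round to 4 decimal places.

Prior: Beta(6, 8).
Data: 9 successes in 11 trials (from the sequence). The binomial likelihood contributes p^9(1−p)^2, so the posterior is Beta(6+9, 8+2) = Beta(15, 10).
For Beta(a, b) with a, b > 1 the mode is (a−1)/(a+b−2) = 14/23 ≈ 0.6087.

p̂_MAP = 0.6087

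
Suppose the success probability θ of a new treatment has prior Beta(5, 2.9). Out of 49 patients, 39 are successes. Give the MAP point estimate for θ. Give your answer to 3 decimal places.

θ̂_MAP = 0.783

Prior: Beta(5, 2.9).
Data: 39 successes in 49 trials. The binomial likelihood contributes θ^39(1−θ)^10, so the posterior is Beta(5+39, 2.9+10) = Beta(44, 12.9).
For Beta(a, b) with a, b > 1 the mode is (a−1)/(a+b−2) = 43/54.9 ≈ 0.783.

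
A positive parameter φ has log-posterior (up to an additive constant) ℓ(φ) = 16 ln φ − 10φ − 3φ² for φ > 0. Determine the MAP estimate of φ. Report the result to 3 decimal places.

φ̂_MAP = 1.000

ℓ'(φ) = 16/φ − 10 − 6φ. Setting this to zero and multiplying by φ: 6φ² + 10φ − 16 = 0.
φ = (−10 + √(10² + 4·6·16)) / (2·6) = (−10 + √484) / 12 = (−10 + 22)/12 = 1.
ℓ''(φ) = −16/φ² − 6 < 0, confirming a maximum.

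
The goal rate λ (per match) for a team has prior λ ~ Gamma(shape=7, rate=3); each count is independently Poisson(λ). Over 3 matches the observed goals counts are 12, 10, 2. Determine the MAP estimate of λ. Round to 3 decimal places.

Σxᵢ = 12+10+2 = 24, with n = 3.
Posterior ∝ λ^6e^(−3λ) · λ^24e^(−3λ) = λ^30e^(−6λ), i.e. Gamma(shape=31, rate=6).
The mode of a Gamma(a, b) with a ≥ 1 (shape–rate) is (a−1)/b = 30/6 ≈ 5.000.

λ̂_MAP = 5.000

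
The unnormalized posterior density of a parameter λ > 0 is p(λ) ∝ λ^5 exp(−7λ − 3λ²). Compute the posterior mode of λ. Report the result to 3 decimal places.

λ̂_MAP = 0.500

ℓ'(λ) = 5/λ − 7 − 6λ. Setting this to zero and multiplying by λ: 6λ² + 7λ − 5 = 0.
λ = (−7 + √(7² + 4·6·5)) / (2·6) = (−7 + √169) / 12 = (−7 + 13)/12 = 1/2.
ℓ''(λ) = −5/λ² − 6 < 0, confirming a maximum.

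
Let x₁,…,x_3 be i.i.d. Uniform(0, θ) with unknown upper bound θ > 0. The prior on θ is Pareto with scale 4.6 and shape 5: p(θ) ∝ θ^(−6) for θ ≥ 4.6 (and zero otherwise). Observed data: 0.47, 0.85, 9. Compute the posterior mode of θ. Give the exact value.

The Uniform(0, θ) likelihood is θ^(−n) for θ ≥ max(xᵢ), zero otherwise. Here max(xᵢ) = 9.
Posterior ∝ θ^(−6) · θ^(−3) = θ^(−9) on θ ≥ max(4.6, 9) = 9.
This density is strictly decreasing in θ, so the posterior mode lies at the lower boundary of the support.

θ̂_MAP = 9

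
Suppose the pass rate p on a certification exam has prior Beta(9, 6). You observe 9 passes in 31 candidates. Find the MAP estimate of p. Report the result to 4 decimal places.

p̂_MAP = 0.3864

Prior: Beta(9, 6).
Data: 9 successes in 31 trials. The binomial likelihood contributes p^9(1−p)^22, so the posterior is Beta(9+9, 6+22) = Beta(18, 28).
For Beta(a, b) with a, b > 1 the mode is (a−1)/(a+b−2) = 17/44 ≈ 0.3864.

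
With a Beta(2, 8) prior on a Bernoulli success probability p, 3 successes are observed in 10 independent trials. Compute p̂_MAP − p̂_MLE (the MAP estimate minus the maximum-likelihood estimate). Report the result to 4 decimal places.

Posterior is Beta(5, 15); MAP = (5−1)/(20−2) = 4/18 ≈ 0.22222.
MLE ignores the prior: p̂_MLE = k/n = 3/10 ≈ 0.30000.
Difference = 4/18 − 3/10 = -7/90 ≈ -0.0778.

MAP − MLE = -0.0778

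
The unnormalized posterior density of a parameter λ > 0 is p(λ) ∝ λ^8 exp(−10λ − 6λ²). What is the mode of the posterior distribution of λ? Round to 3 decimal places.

ℓ'(λ) = 8/λ − 10 − 12λ. Setting this to zero and multiplying by λ: 12λ² + 10λ − 8 = 0.
λ = (−10 + √(10² + 4·12·8)) / (2·12) = (−10 + √484) / 24 = (−10 + 22)/24 = 1/2.
ℓ''(λ) = −8/λ² − 12 < 0, confirming a maximum.

λ̂_MAP = 0.500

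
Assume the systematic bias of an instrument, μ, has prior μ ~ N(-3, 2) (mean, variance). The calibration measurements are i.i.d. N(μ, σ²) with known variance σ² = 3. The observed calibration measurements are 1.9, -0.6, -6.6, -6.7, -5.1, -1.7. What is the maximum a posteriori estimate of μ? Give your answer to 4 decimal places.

μ̂_MAP = -3.1067

n = 6; x̄ = (1.9 + (-0.6) + (-6.6) + (-6.7) + (-5.1) + (-1.7))/6 = -18.8/6 = -47/15 ≈ -3.1333.
For a Normal prior and Normal likelihood with known variance, the posterior is Normal; its mode equals its mean, the precision-weighted average.
Prior precision 1/σ₀² = 1/2 = 0.5; data precision n/σ² = 6/3 = 2.
μ̂ = (0.5·(-3) + 2·(-47/15)) / (0.5 + 2) = (-233/30)/2.5 = -233/75 ≈ -3.1067.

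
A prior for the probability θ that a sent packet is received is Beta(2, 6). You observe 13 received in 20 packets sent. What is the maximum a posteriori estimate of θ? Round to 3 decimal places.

θ̂_MAP = 0.538

Prior: Beta(2, 6).
Data: 13 successes in 20 trials. The binomial likelihood contributes θ^13(1−θ)^7, so the posterior is Beta(2+13, 6+7) = Beta(15, 13).
For Beta(a, b) with a, b > 1 the mode is (a−1)/(a+b−2) = 14/26 ≈ 0.538.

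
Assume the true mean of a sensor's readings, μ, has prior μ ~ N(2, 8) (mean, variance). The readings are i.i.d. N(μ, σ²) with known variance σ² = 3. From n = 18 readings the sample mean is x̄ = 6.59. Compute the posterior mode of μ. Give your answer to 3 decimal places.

μ̂_MAP = 6.496

n = 18, x̄ = 6.59.
For a Normal prior and Normal likelihood with known variance, the posterior is Normal; its mode equals its mean, the precision-weighted average.
Prior precision 1/σ₀² = 1/8 = 0.125; data precision n/σ² = 18/3 = 6.
μ̂ = (0.125·2 + 6·6.59) / (0.125 + 6) = 39.79/6.125 = 7958/1225 ≈ 6.496.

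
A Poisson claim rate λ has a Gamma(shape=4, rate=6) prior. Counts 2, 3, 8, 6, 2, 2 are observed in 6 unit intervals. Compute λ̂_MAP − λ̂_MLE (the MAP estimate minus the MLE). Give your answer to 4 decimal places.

MAP − MLE = -1.6667

Σxᵢ = 23. Posterior is Gamma(27, 12); MAP = (27−1)/12 = 26/12 ≈ 2.16667.
MLE = x̄ = 23/6 ≈ 3.83333.
Difference = 26/12 − 23/6 = -5/3 ≈ -1.6667.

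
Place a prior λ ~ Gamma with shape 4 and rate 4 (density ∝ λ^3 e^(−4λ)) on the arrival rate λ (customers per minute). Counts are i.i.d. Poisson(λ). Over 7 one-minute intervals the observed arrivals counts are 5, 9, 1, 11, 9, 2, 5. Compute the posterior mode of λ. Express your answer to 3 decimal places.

λ̂_MAP = 4.091

Σxᵢ = 5+9+1+11+9+2+5 = 42, with n = 7.
Posterior ∝ λ^3e^(−4λ) · λ^42e^(−7λ) = λ^45e^(−11λ), i.e. Gamma(shape=46, rate=11).
The mode of a Gamma(a, b) with a ≥ 1 (shape–rate) is (a−1)/b = 45/11 ≈ 4.091.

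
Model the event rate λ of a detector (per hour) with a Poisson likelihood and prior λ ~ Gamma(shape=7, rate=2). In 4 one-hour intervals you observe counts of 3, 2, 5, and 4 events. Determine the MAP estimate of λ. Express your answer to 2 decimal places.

λ̂_MAP = 3.33

Σxᵢ = 3+2+5+4 = 14, with n = 4.
Posterior ∝ λ^6e^(−2λ) · λ^14e^(−4λ) = λ^20e^(−6λ), i.e. Gamma(shape=21, rate=6).
The mode of a Gamma(a, b) with a ≥ 1 (shape–rate) is (a−1)/b = 20/6 ≈ 3.33.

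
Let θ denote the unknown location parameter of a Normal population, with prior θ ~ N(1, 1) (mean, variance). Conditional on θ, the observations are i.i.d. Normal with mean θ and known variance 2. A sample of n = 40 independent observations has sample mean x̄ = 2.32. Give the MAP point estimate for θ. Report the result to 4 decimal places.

θ̂_MAP = 2.2571

n = 40, x̄ = 2.32.
For a Normal prior and Normal likelihood with known variance, the posterior is Normal; its mode equals its mean, the precision-weighted average.
Prior precision 1/σ₀² = 1/1 = 1; data precision n/σ² = 40/2 = 20.
θ̂ = (1·1 + 20·2.32) / (1 + 20) = 47.4/21 = 79/35 ≈ 2.2571.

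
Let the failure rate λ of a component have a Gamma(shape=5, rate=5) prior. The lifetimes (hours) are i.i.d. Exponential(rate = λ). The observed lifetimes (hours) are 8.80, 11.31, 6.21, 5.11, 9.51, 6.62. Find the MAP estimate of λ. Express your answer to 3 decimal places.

λ̂_MAP = 0.190

The Exponential(rate=λ) likelihood is ∝ λ^n e^(−λΣtᵢ). Here n = 6 and Σtᵢ = 8.80 + 11.31 + 6.21 + 5.11 + 9.51 + 6.62 = 47.56.
Posterior ∝ λ^4e^(−5λ) · λ^6e^(−47.56λ) = λ^10e^(−52.56λ), i.e. Gamma(11, 52.56).
Mode = (a−1)/b = 10/52.56 ≈ 0.190.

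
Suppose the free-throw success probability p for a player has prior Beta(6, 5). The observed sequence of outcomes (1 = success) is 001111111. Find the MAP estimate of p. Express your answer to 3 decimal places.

Prior: Beta(6, 5).
Data: 7 successes in 9 trials (from the sequence). The binomial likelihood contributes p^7(1−p)^2, so the posterior is Beta(6+7, 5+2) = Beta(13, 7).
For Beta(a, b) with a, b > 1 the mode is (a−1)/(a+b−2) = 12/18 ≈ 0.667.

p̂_MAP = 0.667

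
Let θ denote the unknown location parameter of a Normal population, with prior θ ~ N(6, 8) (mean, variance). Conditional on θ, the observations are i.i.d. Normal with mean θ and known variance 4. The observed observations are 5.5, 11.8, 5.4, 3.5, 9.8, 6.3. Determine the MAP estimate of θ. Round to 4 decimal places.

n = 6; x̄ = (5.5 + 11.8 + 5.4 + 3.5 + 9.8 + 6.3)/6 = 42.3/6 = 7.05.
For a Normal prior and Normal likelihood with known variance, the posterior is Normal; its mode equals its mean, the precision-weighted average.
Prior precision 1/σ₀² = 1/8 = 0.125; data precision n/σ² = 6/4 = 1.5.
θ̂ = (0.125·6 + 1.5·7.05) / (0.125 + 1.5) = 11.325/1.625 = 453/65 ≈ 6.9692.

θ̂_MAP = 6.9692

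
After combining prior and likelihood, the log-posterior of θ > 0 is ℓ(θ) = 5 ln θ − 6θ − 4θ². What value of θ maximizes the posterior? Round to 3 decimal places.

θ̂_MAP = 0.500

ℓ'(θ) = 5/θ − 6 − 8θ. Setting this to zero and multiplying by θ: 8θ² + 6θ − 5 = 0.
θ = (−6 + √(6² + 4·8·5)) / (2·8) = (−6 + √196) / 16 = (−6 + 14)/16 = 1/2.
ℓ''(θ) = −5/θ² − 8 < 0, confirming a maximum.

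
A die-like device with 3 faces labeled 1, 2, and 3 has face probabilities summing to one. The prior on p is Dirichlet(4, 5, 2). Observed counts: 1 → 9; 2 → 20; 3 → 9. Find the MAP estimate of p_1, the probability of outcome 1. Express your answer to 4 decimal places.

The posterior is Dirichlet(αᵢ + nᵢ) = Dirichlet(13, 25, 11).
For a Dirichlet(a₁,…,a_K) with all aᵢ > 1, the mode has j-th component (aⱼ − 1)/(Σaᵢ − K).
Here Σaᵢ = 49 and K = 3, so p_1 = (13 − 1)/(49 − 3) = 12/46 ≈ 0.2609.

MAP estimate: 0.2609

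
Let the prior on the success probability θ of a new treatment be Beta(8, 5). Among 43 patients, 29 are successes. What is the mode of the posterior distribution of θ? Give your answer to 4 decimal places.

θ̂_MAP = 0.6667

Prior: Beta(8, 5).
Data: 29 successes in 43 trials. The binomial likelihood contributes θ^29(1−θ)^14, so the posterior is Beta(8+29, 5+14) = Beta(37, 19).
For Beta(a, b) with a, b > 1 the mode is (a−1)/(a+b−2) = 36/54 ≈ 0.6667.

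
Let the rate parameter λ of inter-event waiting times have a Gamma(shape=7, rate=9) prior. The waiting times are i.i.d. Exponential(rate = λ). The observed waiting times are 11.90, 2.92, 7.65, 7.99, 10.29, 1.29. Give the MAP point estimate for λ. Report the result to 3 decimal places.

The Exponential(rate=λ) likelihood is ∝ λ^n e^(−λΣtᵢ). Here n = 6 and Σtᵢ = 11.90 + 2.92 + 7.65 + 7.99 + 10.29 + 1.29 = 42.04.
Posterior ∝ λ^6e^(−9λ) · λ^6e^(−42.04λ) = λ^12e^(−51.04λ), i.e. Gamma(13, 51.04).
Mode = (a−1)/b = 12/51.04 ≈ 0.235.

λ̂_MAP = 0.235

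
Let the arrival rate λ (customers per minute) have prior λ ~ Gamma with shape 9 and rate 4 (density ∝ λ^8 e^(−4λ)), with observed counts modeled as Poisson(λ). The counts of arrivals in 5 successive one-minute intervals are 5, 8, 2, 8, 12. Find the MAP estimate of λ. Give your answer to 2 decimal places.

Σxᵢ = 5+8+2+8+12 = 35, with n = 5.
Posterior ∝ λ^8e^(−4λ) · λ^35e^(−5λ) = λ^43e^(−9λ), i.e. Gamma(shape=44, rate=9).
The mode of a Gamma(a, b) with a ≥ 1 (shape–rate) is (a−1)/b = 43/9 ≈ 4.78.

λ̂_MAP = 4.78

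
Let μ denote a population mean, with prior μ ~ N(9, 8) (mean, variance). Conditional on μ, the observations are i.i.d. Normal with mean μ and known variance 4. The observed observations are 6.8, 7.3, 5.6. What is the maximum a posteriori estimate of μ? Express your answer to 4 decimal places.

μ̂_MAP = 6.9143

n = 3; x̄ = (6.8 + 7.3 + 5.6)/3 = 19.7/3 = 197/30 ≈ 6.5667.
For a Normal prior and Normal likelihood with known variance, the posterior is Normal; its mode equals its mean, the precision-weighted average.
Prior precision 1/σ₀² = 1/8 = 0.125; data precision n/σ² = 3/4 = 0.75.
μ̂ = (0.125·9 + 0.75·(197/30)) / (0.125 + 0.75) = 6.05/0.875 = 242/35 ≈ 6.9143.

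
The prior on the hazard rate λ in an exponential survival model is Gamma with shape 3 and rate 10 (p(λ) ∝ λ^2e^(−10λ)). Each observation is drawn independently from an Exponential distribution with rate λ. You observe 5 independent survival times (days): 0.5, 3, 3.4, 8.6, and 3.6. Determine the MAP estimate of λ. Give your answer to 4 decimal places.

λ̂_MAP = 0.2405

The Exponential(rate=λ) likelihood is ∝ λ^n e^(−λΣtᵢ). Here n = 5 and Σtᵢ = 0.5 + 3 + 3.4 + 8.6 + 3.6 = 19.1.
Posterior ∝ λ^2e^(−10λ) · λ^5e^(−19.1λ) = λ^7e^(−29.1λ), i.e. Gamma(8, 29.1).
Mode = (a−1)/b = 7/29.1 ≈ 0.2405.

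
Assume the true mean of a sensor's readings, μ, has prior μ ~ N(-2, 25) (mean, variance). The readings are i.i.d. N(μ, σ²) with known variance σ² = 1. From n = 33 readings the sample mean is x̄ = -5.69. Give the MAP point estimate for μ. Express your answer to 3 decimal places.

n = 33, x̄ = -5.69.
For a Normal prior and Normal likelihood with known variance, the posterior is Normal; its mode equals its mean, the precision-weighted average.
Prior precision 1/σ₀² = 1/25 = 0.04; data precision n/σ² = 33/1 = 33.
μ̂ = (0.04·(-2) + 33·(-5.69)) / (0.04 + 33) = (-187.85)/33.04 = -18785/3304 ≈ -5.686.

μ̂_MAP = -5.686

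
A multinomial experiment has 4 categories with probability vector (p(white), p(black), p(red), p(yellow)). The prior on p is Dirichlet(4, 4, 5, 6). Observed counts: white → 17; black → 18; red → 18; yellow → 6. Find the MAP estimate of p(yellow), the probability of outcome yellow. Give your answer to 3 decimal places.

MAP estimate of p(yellow) = 0.149

The posterior is Dirichlet(αᵢ + nᵢ) = Dirichlet(21, 22, 23, 12).
For a Dirichlet(a₁,…,a_K) with all aᵢ > 1, the mode has j-th component (aⱼ − 1)/(Σaᵢ − K).
Here Σaᵢ = 78 and K = 4, so p(yellow) = (12 − 1)/(78 − 4) = 11/74 ≈ 0.149.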